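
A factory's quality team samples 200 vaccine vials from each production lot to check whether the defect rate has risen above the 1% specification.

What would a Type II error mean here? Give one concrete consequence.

With the conventional null hypothesis that the lot's defect rate is 1% (within specification):
A Type II error is failing to reject H₀ when H₀ is false.
Here that means accepting the lot and shipping it when actually the lot's defect rate exceeds 1%.

A Type II error would mean concluding that the lot's defect rate is 1% (within specification) (or at least failing to establish that the lot's defect rate exceeds 1%) when in fact the lot's defect rate exceeds 1%. Consequence: a defective lot is shipped to customers.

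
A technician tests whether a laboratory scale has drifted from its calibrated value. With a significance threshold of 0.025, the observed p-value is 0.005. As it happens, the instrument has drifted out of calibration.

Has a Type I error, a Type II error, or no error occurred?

No error (correct decision).

The conventional null hypothesis is that the instrument is correctly calibrated.
Since p = 0.005 < α = 0.025, H₀ is rejected.
H₀ is false (actually the instrument has drifted out of calibration).
The decision matches the true state — no error.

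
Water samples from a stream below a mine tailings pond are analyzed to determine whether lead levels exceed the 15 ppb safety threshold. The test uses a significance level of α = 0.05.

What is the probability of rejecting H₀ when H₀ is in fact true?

The significance level α is, by definition, the probability of a Type I error — P(reject H₀ | H₀ true).

0.05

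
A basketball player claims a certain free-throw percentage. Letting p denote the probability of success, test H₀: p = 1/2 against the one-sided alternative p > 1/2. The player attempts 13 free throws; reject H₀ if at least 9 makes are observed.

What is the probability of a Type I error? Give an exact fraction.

The Type I error probability is α = P(Y ≥ 9) computed under H₀, where Y ~ Binomial(13, 1/2).
That's C(13,9) + C(13,10) + C(13,11) + C(13,12) + C(13,13) over 2^13, i.e. (715 + 286 + 78 + 13 + 1)/8192 = 1093/8192.

1093/8192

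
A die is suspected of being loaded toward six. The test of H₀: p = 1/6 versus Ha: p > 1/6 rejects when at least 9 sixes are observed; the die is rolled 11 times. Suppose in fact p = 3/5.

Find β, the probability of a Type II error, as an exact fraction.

β = P(fail to reject H₀ | Ha true) = P(S ≤ 8 | p = 3/5), S ~ Binomial(11, 3/5).
Adding the binomial probabilities P(S=0)+…+P(S=8) at p = 3/5 gives 8604328/9765625.

8604328/9765625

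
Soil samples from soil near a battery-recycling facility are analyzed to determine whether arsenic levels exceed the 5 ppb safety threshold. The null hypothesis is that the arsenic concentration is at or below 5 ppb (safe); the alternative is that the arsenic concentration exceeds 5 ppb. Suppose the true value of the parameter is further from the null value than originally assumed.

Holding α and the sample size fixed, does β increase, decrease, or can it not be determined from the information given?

A bigger departure from H₀ is easier for the test to detect, so it fails to reject less often.

It decreases.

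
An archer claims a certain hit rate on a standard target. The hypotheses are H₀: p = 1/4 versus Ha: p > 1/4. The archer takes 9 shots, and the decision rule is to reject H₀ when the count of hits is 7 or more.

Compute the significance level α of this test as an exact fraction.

Under H₀, S ~ Binomial(9, 1/4), and α = P(S ≥ 7).
Adding the binomial terms for j = 7 through 9 with p = 1/4 yields 11/8192.

11/8192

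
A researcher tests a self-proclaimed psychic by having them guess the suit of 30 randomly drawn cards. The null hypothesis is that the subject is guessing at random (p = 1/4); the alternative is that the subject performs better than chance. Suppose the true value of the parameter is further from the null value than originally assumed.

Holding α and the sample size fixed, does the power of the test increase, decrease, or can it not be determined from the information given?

The further the true parameter sits from the null value, the more of the Ha sampling distribution falls in the rejection region.
Since power = 1 − β and β decreases, power increases.

It increases.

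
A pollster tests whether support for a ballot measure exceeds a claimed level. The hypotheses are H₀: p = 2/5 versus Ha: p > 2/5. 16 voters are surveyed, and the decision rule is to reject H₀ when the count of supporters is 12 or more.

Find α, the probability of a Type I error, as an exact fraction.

149405696/30517578125

α = P(reject H₀ | H₀ true) = P(S ≥ 12 | p = 2/5), with S ~ Binomial(16, 2/5).
Adding the binomial terms for j = 12 through 16 with p = 2/5 yields 149405696/30517578125.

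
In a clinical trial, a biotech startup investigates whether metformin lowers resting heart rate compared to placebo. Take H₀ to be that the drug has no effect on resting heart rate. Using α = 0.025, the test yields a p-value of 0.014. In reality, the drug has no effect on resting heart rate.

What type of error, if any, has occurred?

Since p = 0.014 < α = 0.025, H₀ is rejected.
H₀ is true (actually the drug has no effect on resting heart rate).
Rejecting a true H₀ is a Type I error.

Type I error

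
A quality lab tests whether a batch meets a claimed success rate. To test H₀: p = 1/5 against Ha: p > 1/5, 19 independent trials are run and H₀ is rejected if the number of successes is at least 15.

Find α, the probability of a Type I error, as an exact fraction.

The Type I error probability is α = P(X ≥ 15) computed under H₀, where X ~ Binomial(19, 1/5).
Adding the binomial terms for j = 15 through 19 with p = 1/5 yields 211417/3814697265625.

211417/3814697265625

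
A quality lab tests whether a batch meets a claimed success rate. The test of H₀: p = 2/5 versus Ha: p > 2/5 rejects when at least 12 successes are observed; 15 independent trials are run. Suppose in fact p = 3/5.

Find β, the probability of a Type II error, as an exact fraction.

Under the alternative p = 3/5, K ~ Binomial(15, 3/5); β is the probability the test does not reject, P(K < 12).
Adding the binomial probabilities P(K=0)+…+P(K=11) at p = 3/5 gives 27755679248/30517578125.

27755679248/30517578125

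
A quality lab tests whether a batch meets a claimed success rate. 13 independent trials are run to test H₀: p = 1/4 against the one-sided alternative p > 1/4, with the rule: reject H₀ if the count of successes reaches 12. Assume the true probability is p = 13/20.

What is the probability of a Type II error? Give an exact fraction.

9937124893407747/10240000000000000

β = P(fail to reject H₀ | Ha true) = P(K ≤ 11 | p = 13/20), K ~ Binomial(13, 13/20).
Equivalently, β = 1 − P(K ≥ 12) = 9937124893407747/10240000000000000.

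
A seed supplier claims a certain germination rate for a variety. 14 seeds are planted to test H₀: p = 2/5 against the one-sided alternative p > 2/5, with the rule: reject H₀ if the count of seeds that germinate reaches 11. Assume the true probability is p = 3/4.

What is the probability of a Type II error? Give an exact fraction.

64244663/134217728

A Type II error is failing to reject when Ha holds: with p = 3/4, β = P(S ≤ 10).
Summing C(14,j)·(3/4)^j·(1/4)^{14-j} for j = 0..10 gives 64244663/134217728.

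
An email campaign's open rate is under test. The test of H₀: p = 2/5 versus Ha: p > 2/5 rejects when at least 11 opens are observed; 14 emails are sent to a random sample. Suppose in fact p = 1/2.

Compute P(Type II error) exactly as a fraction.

7957/8192

A Type II error is failing to reject when Ha holds: with p = 1/2, β = P(K ≤ 10).
Summing C(14,j)·(1/2)^j·(1/2)^{14-j} for j = 0..10 gives 7957/8192.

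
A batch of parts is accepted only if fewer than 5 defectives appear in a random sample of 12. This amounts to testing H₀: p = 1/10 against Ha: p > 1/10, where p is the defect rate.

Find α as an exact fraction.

432934327/100000000000

Under H₀, Y ~ Binomial(12, 1/10); the Type I error rate is P(Y ≥ 5).
α = 1 − P(Y ≤ 4) = 1 − 99567065673/100000000000 = 432934327/100000000000.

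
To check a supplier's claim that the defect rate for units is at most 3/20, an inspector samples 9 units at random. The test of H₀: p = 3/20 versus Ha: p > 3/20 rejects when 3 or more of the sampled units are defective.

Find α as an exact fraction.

4507308909/32000000000

α = P(reject H₀ | H₀ true) = P(S ≥ 3 | p = 3/20), S ~ Binomial(9, 3/20).
Computing the lower-tail complement: 1 − 27492691091/32000000000 = 4507308909/32000000000.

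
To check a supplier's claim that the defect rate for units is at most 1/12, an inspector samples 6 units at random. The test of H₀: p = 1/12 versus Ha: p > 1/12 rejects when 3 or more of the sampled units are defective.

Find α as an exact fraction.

14251/1492992

α = P(reject H₀ | H₀ true) = P(X ≥ 3 | p = 1/12), X ~ Binomial(6, 1/12).
Computing the lower-tail complement: 1 − 1478741/1492992 = 14251/1492992.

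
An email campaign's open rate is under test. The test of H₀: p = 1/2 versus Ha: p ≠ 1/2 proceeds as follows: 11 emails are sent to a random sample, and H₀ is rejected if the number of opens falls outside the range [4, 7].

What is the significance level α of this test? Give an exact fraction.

29/128

α = P(S ≤ 3 or S ≥ 8 | p = 1/2), S ~ Binomial(11, 1/2).
By symmetry, α = 2·P(S ≤ 3) = 2·(1 + 11 + 55 + 165)/2048 = 464/2048 = 29/128.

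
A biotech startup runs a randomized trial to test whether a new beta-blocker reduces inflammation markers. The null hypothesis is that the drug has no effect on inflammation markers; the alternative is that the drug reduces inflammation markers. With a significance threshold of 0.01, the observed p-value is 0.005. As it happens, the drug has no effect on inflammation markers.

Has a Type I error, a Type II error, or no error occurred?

Type I error

Since p = 0.005 < α = 0.01, H₀ is rejected.
H₀ is true (actually the drug has no effect on inflammation markers).
Rejecting a true H₀ is a Type I error.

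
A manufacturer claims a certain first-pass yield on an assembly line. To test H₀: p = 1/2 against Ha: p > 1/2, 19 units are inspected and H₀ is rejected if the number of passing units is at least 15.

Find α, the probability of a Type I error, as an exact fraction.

1259/131072

Under H₀, S ~ Binomial(19, 1/2), and α = P(S ≥ 15).
That's C(19,15) + C(19,16) + C(19,17) + C(19,18) + C(19,19) over 2^19, i.e. (3876 + 969 + 171 + 19 + 1)/524288 = 5036/524288 = 1259/131072.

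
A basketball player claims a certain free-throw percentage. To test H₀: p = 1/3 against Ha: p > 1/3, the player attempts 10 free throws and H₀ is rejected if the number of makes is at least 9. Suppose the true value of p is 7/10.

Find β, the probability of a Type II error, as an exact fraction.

8506916541/10000000000

A Type II error is failing to reject when Ha holds: with p = 7/10, β = P(K ≤ 8).
Equivalently, β = 1 − P(K ≥ 9) = 8506916541/10000000000.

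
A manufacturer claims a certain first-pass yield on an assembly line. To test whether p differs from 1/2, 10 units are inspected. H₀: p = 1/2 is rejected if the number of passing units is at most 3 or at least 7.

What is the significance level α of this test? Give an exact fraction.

Under H₀, X ~ Binomial(10, 1/2); α is the probability of landing in either tail, P(X ≤ 3) + P(X ≥ 7).
The two tails are symmetric, so α = 2·(1 + 10 + 45 + 120)/2^10 = 352/1024 = 11/32.

11/32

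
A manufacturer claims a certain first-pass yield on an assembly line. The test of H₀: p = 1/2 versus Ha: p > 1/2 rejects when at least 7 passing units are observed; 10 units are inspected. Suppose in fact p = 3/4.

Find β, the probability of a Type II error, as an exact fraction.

A Type II error is failing to reject when Ha holds: with p = 3/4, β = P(Y ≤ 6).
Adding the binomial probabilities P(Y=0)+…+P(Y=6) at p = 3/4 gives 58753/262144.

58753/262144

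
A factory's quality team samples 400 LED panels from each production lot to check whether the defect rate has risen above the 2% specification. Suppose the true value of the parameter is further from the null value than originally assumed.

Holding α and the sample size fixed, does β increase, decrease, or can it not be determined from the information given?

It decreases.

The further the true parameter sits from the null value, the more of the Ha sampling distribution falls in the rejection region.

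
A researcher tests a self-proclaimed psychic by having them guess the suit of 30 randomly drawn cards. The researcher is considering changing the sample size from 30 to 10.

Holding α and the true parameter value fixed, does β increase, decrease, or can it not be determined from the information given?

It increases.

Reducing n widens both sampling distributions, so the test has less ability to distinguish Ha from H₀.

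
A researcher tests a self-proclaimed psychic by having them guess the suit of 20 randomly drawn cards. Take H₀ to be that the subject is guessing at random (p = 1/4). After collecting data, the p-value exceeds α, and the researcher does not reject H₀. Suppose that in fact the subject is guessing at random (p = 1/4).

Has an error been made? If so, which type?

No error (correct decision).

The test retained a true H₀ — the decision matches the true state.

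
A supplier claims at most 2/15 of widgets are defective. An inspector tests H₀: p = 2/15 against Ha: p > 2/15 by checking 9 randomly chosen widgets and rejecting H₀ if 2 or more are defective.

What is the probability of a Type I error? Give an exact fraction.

13155707024/38443359375

α = P(reject H₀ | H₀ true) = P(X ≥ 2 | p = 2/15), X ~ Binomial(9, 2/15).
Via the complement, α = 1 − Σ_{j=0}^{1} C(9,j)(2/15)^j(13/15)^{9-j} = 13155707024/38443359375.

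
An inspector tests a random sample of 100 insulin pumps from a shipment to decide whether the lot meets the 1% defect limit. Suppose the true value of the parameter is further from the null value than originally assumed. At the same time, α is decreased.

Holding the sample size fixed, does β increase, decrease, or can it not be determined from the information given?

The first change alone would make β decrease; the second alone would make β increase. Which effect dominates depends on the magnitudes, which are not given.

Cannot be determined from the information given.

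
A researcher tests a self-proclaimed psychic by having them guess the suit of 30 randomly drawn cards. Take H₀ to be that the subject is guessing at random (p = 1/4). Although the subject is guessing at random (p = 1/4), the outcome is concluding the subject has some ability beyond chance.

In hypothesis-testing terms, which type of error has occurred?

'Concluding the subject has some ability beyond chance' corresponds to rejecting H₀.
H₀ was rejected but H₀ is true — a Type I error (false positive).

Type I error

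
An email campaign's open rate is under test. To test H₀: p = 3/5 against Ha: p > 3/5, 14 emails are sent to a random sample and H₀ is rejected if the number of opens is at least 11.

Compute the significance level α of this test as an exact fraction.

758720601/6103515625

The Type I error probability is α = P(S ≥ 11) computed under H₀, where S ~ Binomial(14, 3/5).
Adding the binomial terms for j = 11 through 14 with p = 3/5 yields 758720601/6103515625.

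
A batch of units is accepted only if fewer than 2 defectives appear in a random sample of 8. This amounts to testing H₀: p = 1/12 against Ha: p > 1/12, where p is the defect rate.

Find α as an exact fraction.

59725447/429981696

Under H₀, X ~ Binomial(8, 1/12); the Type I error rate is P(X ≥ 2).
α = 1 − P(X ≤ 1) = 1 − 370256249/429981696 = 59725447/429981696.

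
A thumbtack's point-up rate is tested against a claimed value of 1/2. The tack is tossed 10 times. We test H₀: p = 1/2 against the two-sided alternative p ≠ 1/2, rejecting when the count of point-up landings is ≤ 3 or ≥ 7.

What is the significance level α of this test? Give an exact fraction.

Under H₀, X ~ Binomial(10, 1/2); α is the probability of landing in either tail, P(X ≤ 3) + P(X ≥ 7).
The two tails are symmetric, so α = 2·(1 + 10 + 45 + 120)/2^10 = 352/1024 = 11/32.

11/32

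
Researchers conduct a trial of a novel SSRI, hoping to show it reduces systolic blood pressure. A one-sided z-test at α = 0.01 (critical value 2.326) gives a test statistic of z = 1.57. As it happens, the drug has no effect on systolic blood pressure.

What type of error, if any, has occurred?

Neither — the decision is correct.

The conventional null hypothesis is that the drug has no effect on systolic blood pressure.
Since z = 1.57 ≤ z* = 2.326, H₀ is not rejected.
H₀ is true (actually the drug has no effect on systolic blood pressure).
The decision matches the true state — no error.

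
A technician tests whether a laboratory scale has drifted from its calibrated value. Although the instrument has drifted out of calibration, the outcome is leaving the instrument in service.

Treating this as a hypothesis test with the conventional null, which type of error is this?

Type II error

The null hypothesis here is that the instrument is correctly calibrated.
'Leaving the instrument in service' corresponds to failing to reject H₀.
H₀ was not rejected but H₀ is false — a Type II error (false negative).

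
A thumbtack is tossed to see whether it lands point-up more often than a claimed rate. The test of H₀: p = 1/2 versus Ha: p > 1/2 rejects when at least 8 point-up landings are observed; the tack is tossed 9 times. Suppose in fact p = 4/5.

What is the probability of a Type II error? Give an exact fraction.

1101157/1953125

A Type II error is failing to reject when Ha holds: with p = 4/5, β = P(S ≤ 7).
Summing C(9,j)·(4/5)^j·(1/5)^{9-j} for j = 0..7 gives 1101157/1953125.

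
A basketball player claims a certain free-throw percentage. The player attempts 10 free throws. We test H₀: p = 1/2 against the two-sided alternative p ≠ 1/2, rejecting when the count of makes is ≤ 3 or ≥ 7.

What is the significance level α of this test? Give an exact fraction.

α = P(S ≤ 3 or S ≥ 7 | p = 1/2), S ~ Binomial(10, 1/2).
The two tails are symmetric, so α = 2·(1 + 10 + 45 + 120)/2^10 = 352/1024 = 11/32.

11/32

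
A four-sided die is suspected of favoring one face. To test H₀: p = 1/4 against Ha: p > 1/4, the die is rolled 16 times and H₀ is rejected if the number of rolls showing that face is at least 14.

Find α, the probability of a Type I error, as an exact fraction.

Under H₀, S ~ Binomial(16, 1/4), and α = P(S ≥ 14).
Adding the binomial terms for j = 14 through 16 with p = 1/4 yields 1129/4294967296.

1129/4294967296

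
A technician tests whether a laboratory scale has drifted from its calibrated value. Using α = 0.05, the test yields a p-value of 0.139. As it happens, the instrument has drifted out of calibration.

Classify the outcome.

Type II error

The conventional null hypothesis is that the instrument is correctly calibrated.
Since p = 0.139 ≥ α = 0.05, H₀ is not rejected.
H₀ is false (actually the instrument has drifted out of calibration).
Failing to reject a false H₀ is a Type II error.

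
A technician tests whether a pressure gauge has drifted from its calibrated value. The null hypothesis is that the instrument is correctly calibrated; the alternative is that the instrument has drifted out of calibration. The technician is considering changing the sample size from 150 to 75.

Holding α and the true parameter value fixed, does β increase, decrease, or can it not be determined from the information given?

It increases.

A smaller sample increases the standard error, so the sampling distributions under H₀ and Ha overlap more.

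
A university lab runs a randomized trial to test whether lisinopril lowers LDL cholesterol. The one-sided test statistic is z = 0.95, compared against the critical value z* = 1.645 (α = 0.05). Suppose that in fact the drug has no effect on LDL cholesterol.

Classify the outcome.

The conventional null hypothesis is that the drug has no effect on LDL cholesterol.
Since z = 0.95 ≤ z* = 1.645, H₀ is not rejected.
H₀ is true (actually the drug has no effect on LDL cholesterol).
The decision matches the true state — no error.

No error — this is a correct decision.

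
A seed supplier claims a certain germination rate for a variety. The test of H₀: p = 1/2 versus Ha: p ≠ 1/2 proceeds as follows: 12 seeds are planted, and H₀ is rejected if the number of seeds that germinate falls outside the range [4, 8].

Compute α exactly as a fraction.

299/2048

Under H₀, S ~ Binomial(12, 1/2); α is the probability of landing in either tail, P(S ≤ 3) + P(S ≥ 9).
The two tails are symmetric, so α = 2·(1 + 12 + 66 + 220)/2^12 = 598/4096 = 299/2048.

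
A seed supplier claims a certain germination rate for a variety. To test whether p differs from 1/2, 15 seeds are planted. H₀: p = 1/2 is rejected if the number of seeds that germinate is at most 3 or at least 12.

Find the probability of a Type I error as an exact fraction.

α = P(X ≤ 3 or X ≥ 12 | p = 1/2), X ~ Binomial(15, 1/2).
The two tails are symmetric, so α = 2·(1 + 15 + 105 + 455)/2^15 = 1152/32768 = 9/256.

9/256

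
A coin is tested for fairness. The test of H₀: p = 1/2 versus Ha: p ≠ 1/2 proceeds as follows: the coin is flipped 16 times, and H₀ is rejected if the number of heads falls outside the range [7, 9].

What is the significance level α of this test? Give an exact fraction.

14893/32768

The significance level is the null-hypothesis probability of the rejection region {≤6} ∪ {≥10}.
Each tail has probability (1 + 16 + 120 + 560 + 1820 + 4368 + 8008)/65536; doubling gives α = 29786/65536 = 14893/32768.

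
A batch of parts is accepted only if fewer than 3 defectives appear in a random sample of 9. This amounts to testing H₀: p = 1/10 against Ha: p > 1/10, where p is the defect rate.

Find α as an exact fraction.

26486069/500000000

α = P(reject H₀ | H₀ true) = P(S ≥ 3 | p = 1/10), S ~ Binomial(9, 1/10).
Via the complement, α = 1 − Σ_{j=0}^{2} C(9,j)(1/10)^j(9/10)^{9-j} = 26486069/500000000.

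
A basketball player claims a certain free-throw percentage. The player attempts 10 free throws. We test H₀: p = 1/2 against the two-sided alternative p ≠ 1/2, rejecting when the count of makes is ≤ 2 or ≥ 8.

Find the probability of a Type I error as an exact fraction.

Under H₀, Y ~ Binomial(10, 1/2); α is the probability of landing in either tail, P(Y ≤ 2) + P(Y ≥ 8).
Each tail has probability (1 + 10 + 45)/1024; doubling gives α = 112/1024 = 7/64.

7/64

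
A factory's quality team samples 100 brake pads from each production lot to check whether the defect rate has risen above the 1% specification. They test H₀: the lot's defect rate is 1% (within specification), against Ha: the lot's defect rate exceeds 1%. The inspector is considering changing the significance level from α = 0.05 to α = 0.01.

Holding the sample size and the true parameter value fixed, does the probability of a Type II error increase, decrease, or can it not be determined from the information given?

Tightening α shrinks the rejection region. When Ha holds, fewer sample outcomes clear the stricter threshold, so more fall in the acceptance region.

It increases.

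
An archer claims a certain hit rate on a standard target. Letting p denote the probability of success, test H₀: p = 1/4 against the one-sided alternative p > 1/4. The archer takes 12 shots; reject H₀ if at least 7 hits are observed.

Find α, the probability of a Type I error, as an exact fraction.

α = P(reject H₀ | H₀ true) = P(X ≥ 7 | p = 1/4), with X ~ Binomial(12, 1/4).
Summing C(12,j)(1/4)^j(3/4)^{12−j} for j = 7,…,12 gives 119561/8388608.

119561/8388608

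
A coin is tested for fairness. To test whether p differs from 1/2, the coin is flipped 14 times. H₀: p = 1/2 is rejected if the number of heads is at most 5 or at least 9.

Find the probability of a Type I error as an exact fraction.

The significance level is the null-hypothesis probability of the rejection region {≤5} ∪ {≥9}.
The two tails are symmetric, so α = 2·(1 + 14 + 91 + 364 + 1001 + 2002)/2^14 = 6946/16384 = 3473/8192.

3473/8192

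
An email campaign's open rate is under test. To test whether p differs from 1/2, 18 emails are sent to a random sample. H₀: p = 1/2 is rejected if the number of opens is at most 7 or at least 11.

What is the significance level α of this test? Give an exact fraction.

Under H₀, X ~ Binomial(18, 1/2); α is the probability of landing in either tail, P(X ≤ 7) + P(X ≥ 11).
By symmetry, α = 2·P(X ≤ 7) = 2·(1 + 18 + 153 + 816 + 3060 + 8568 + 18564 + 31824)/262144 = 126008/262144 = 15751/32768.

15751/32768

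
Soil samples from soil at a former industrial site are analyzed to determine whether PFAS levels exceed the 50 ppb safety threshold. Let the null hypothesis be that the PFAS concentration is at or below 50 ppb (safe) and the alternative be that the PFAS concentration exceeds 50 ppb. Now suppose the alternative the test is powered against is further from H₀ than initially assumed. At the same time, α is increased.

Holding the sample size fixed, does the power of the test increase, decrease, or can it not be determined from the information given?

The further the true parameter sits from the null value, the more of the Ha sampling distribution falls in the rejection region. Relaxing α lowers the evidence threshold; under Ha, outcomes that previously fell short now trigger rejection. Both changes push β in the same direction.
Since power = 1 − β and β decreases, power increases.

It increases.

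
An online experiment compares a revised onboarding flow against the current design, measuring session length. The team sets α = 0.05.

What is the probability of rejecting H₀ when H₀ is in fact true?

The significance level α is, by definition, the probability of a Type I error — P(reject H₀ | H₀ true).

0.05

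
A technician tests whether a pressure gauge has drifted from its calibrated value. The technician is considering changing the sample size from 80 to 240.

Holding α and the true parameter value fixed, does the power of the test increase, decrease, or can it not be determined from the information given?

More data shrinks sampling variability; the test statistic under Ha concentrates further from the null value, making rejection more likely.
Since power = 1 − β and β decreases, power increases.

It increases.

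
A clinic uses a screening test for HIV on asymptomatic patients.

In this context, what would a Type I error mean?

With the conventional null hypothesis that the patient does not have HIV:
A Type I error is rejecting H₀ when H₀ is true.
Here that means flagging the patient as positive and ordering follow-up testing when actually the patient does not have HIV.

A Type I error would mean concluding that the patient has HIV when in fact the patient does not have HIV.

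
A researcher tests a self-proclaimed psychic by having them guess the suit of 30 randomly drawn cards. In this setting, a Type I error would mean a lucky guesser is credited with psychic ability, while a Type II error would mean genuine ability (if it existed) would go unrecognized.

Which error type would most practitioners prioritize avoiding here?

The Type I consequence (a lucky guesser is credited with psychic ability) is more severe than the Type II consequence (genuine ability (if it existed) would go unrecognized).

Type I error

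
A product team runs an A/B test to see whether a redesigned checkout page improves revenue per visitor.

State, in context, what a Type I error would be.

A Type I error would mean concluding that the new design increases revenue per visitor when in fact the new design has no effect on revenue per visitor.

With the conventional null hypothesis that the new design has no effect on revenue per visitor:
A Type I error is rejecting H₀ when H₀ is true.
Here that means shipping the new feature to all users when actually the new design has no effect on revenue per visitor.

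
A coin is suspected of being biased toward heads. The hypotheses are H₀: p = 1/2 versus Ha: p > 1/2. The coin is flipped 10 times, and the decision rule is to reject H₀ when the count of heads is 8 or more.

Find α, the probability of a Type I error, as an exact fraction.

7/128

The Type I error probability is α = P(S ≥ 8) computed under H₀, where S ~ Binomial(10, 1/2).
P(S ≥ 8) = [C(10,8) + C(10,9) + C(10,10)] / 2^10 = (45 + 10 + 1) / 1024 = 56/1024 = 7/128.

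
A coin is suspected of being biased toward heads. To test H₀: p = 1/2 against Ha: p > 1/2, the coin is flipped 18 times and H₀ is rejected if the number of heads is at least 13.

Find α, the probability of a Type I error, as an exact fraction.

1577/32768

Under H₀, Y ~ Binomial(18, 1/2), and α = P(Y ≥ 13).
Summing the upper tail: (8568 + 3060 + 816 + 153 + 18 + 1) / 2^18 = 12616/262144 = 1577/32768.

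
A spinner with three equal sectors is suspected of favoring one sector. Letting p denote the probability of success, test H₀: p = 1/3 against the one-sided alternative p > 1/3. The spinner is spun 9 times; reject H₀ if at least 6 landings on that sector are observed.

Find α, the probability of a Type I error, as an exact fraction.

Under H₀, X ~ Binomial(9, 1/3), and α = P(X ≥ 6).
P(X ≥ 6) = Σ_{j=6}^{9} C(9,j)·(1/3)^j·(2/3)^{9-j} = 835/19683.

835/19683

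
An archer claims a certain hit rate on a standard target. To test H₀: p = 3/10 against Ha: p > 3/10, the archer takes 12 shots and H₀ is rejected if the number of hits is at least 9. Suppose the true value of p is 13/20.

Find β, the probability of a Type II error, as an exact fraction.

535222111290433/819200000000000

Under the alternative p = 13/20, S ~ Binomial(12, 13/20); β is the probability the test does not reject, P(S < 9).
Equivalently, β = 1 − P(S ≥ 9) = 535222111290433/819200000000000.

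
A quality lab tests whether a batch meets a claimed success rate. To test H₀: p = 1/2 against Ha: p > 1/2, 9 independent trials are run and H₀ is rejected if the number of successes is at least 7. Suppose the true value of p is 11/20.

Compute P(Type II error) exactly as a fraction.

54431799039/64000000000

β = P(fail to reject H₀ | Ha true) = P(K ≤ 6 | p = 11/20), K ~ Binomial(9, 11/20).
Adding the binomial probabilities P(K=0)+…+P(K=6) at p = 11/20 gives 54431799039/64000000000.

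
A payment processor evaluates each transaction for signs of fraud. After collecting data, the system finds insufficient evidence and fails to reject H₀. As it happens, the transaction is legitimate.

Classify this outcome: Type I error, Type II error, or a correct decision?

No error (correct decision).

The conventional null hypothesis here is that the transaction is legitimate.
The test retained a true H₀ — the decision matches the true state.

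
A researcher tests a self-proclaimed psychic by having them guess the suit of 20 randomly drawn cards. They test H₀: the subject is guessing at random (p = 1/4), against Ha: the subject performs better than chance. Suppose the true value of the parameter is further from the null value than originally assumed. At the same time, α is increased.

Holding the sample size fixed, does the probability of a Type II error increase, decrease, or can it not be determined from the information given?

A bigger departure from H₀ is easier for the test to detect, so it fails to reject less often. A larger α widens the rejection region, so when the alternative is true more outcomes lead to rejection — failing to reject becomes less likely. Both changes push β in the same direction.

It decreases.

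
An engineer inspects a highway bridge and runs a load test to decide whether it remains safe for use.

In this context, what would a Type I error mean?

A Type I error would mean concluding that the structure is structurally deficient when in fact the structure meets the required load capacity (safe).

With the conventional null hypothesis that the structure meets the required load capacity (safe):
A Type I error is rejecting H₀ when H₀ is true.
Here that means closing the structure for repairs when actually the structure meets the required load capacity (safe).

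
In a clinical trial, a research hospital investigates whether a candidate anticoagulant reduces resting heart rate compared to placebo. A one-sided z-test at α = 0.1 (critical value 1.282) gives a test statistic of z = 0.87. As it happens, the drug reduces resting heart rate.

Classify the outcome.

Type II error

The conventional null hypothesis is that the drug has no effect on resting heart rate.
Since z = 0.87 ≤ z* = 1.282, H₀ is not rejected.
H₀ is false (actually the drug reduces resting heart rate).
Failing to reject a false H₀ is a Type II error.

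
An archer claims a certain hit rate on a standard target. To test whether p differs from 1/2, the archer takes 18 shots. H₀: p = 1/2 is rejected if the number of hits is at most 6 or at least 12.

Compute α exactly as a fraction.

α = P(X ≤ 6 or X ≥ 12 | p = 1/2), X ~ Binomial(18, 1/2).
Each tail has probability (1 + 18 + 153 + 816 + 3060 + 8568 + 18564)/262144; doubling gives α = 62360/262144 = 7795/32768.

7795/32768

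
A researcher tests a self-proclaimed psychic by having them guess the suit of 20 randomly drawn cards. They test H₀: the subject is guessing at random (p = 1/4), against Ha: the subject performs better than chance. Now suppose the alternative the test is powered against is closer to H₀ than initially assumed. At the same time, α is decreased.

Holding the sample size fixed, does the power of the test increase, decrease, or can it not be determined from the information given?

A smaller departure from H₀ means the test statistic under Ha is distributed closer to where it would be under H₀; rejection becomes less likely. A smaller α moves the rejection region further into the tail. With the alternative true, more outcomes now fall outside the rejection region, so failing to reject becomes more likely. Both changes push β in the same direction.
Since power = 1 − β and β increases, power decreases.

It decreases.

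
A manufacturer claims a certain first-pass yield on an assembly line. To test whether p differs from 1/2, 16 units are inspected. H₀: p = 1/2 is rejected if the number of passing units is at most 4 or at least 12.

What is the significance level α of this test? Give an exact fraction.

α = P(Y ≤ 4 or Y ≥ 12 | p = 1/2), Y ~ Binomial(16, 1/2).
The two tails are symmetric, so α = 2·(1 + 16 + 120 + 560 + 1820)/2^16 = 5034/65536 = 2517/32768.

2517/32768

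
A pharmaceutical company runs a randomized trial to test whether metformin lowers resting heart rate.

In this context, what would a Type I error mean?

A Type I error would mean concluding that the drug lowers resting heart rate when in fact the drug has no effect on resting heart rate.

With the conventional null hypothesis that the drug has no effect on resting heart rate:
A Type I error is rejecting H₀ when H₀ is true.
Here that means concluding that the drug is effective when actually the drug has no effect on resting heart rate.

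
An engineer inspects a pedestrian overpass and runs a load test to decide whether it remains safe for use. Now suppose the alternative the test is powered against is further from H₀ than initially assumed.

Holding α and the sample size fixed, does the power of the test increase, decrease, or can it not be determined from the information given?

It increases.

A bigger departure from H₀ is easier for the test to detect, so it fails to reject less often.
Since power = 1 − β and β decreases, power increases.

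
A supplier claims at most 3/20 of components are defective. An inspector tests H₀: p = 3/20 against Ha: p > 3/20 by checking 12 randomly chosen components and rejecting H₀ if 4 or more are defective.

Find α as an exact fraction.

75535426487313/819200000000000

The significance level is the probability, assuming p = 3/20, of seeing 4 or more defectives in 12 draws.
α = 1 − P(K ≤ 3) = 1 − 743664573512687/819200000000000 = 75535426487313/819200000000000.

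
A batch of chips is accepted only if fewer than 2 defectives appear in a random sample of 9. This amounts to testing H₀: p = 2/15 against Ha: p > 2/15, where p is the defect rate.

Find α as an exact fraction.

13155707024/38443359375

Under H₀, K ~ Binomial(9, 2/15); the Type I error rate is P(K ≥ 2).
Via the complement, α = 1 − Σ_{j=0}^{1} C(9,j)(2/15)^j(13/15)^{9-j} = 13155707024/38443359375.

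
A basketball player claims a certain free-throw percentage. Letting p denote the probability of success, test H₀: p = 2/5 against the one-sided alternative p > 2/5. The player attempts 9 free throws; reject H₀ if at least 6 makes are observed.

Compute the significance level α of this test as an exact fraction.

194048/1953125

α = P(reject H₀ | H₀ true) = P(K ≥ 6 | p = 2/5), with K ~ Binomial(9, 2/5).
Adding the binomial terms for j = 6 through 9 with p = 2/5 yields 194048/1953125.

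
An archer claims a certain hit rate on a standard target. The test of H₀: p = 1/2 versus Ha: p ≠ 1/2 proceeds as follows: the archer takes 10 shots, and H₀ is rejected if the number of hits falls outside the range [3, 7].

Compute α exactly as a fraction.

The significance level is the null-hypothesis probability of the rejection region {≤2} ∪ {≥8}.
The two tails are symmetric, so α = 2·(1 + 10 + 45)/2^10 = 112/1024 = 7/64.

7/64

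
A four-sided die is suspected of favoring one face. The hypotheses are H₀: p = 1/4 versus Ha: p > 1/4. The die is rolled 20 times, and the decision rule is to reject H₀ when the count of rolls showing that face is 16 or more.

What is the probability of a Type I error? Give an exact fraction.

106249/274877906944

Under H₀, Y ~ Binomial(20, 1/4), and α = P(Y ≥ 16).
Summing C(20,j)(1/4)^j(3/4)^{20−j} for j = 16,…,20 gives 106249/274877906944.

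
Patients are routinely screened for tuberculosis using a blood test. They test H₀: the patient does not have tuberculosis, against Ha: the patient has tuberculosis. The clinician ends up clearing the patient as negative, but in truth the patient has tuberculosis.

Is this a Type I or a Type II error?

Type II error

'Clearing the patient as negative' corresponds to failing to reject H₀.
H₀ was not rejected but H₀ is false — a Type II error (false negative).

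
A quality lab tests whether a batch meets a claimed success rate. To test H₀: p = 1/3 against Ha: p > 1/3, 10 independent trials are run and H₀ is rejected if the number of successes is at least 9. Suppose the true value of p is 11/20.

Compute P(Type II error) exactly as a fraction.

Under the alternative p = 11/20, S ~ Binomial(10, 11/20); β is the probability the test does not reject, P(S < 9).
Adding the binomial probabilities P(S=0)+…+P(S=8) at p = 11/20 gives 10001847283209/10240000000000.

10001847283209/10240000000000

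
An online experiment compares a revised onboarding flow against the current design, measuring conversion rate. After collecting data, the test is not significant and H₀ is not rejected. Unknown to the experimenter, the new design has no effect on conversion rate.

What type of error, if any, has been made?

No error — this is a correct decision.

The conventional null hypothesis here is that the new design has no effect on conversion rate.
The test retained a true H₀ — the decision matches the true state.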